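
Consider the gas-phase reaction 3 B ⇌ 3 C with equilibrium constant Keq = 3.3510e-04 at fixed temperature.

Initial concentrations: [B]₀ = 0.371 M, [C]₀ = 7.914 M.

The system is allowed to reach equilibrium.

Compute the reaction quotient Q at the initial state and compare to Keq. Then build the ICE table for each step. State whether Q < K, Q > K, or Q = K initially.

Q₀ = 9707; Q > K (proceeds reverse)

Q₀ = 9707 vs Keq = 3.3510e-04 ⇒ Q>K, reverse
Step 1:
                  B         C
  init        0.371     7.914
  Δ           7.376    -7.376
  eq          7.747    0.5381
  solve Keq expr → x = -2.459; check Q = 3.3510e-04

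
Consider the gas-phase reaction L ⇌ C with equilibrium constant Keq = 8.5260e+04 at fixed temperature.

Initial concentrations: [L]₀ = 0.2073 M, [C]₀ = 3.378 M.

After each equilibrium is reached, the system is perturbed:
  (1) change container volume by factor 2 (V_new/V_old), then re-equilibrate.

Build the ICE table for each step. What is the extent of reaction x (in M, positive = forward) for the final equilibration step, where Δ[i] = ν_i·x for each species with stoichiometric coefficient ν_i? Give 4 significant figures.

Q₀ = 16.3 vs Keq = 8.5260e+04 ⇒ Q<K, forward
Step 1:
                  L         C
  Initial    0.2073     3.378
  Change    -0.2073    0.2073
  Equil   4.2051e-05     3.585
  solve Keq expr → x = 0.2073; check Q = 8.5260e+04
Then change container volume by factor 2 (V_new/V_old).
Step 2:
                  L         C
  Initial 2.1025e-05     1.793
  Change          0         0
  Equil   2.1025e-05     1.793
  solve Keq expr → x = 0; check Q = 8.5260e+04

x = 0 M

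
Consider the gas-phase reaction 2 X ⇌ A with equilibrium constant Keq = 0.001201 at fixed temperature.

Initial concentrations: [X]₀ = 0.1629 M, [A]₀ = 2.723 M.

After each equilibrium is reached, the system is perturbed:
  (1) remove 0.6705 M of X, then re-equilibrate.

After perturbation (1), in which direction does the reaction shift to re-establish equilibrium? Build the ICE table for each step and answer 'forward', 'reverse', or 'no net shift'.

Direction: reverse

Q₀ = 102.6 vs Keq = 0.001201 ⇒ Q>K, reverse
Step 1:
                    X           A
  init         0.1629       2.723
  Δ             5.372      -2.686
  eq            5.535      0.0368
  solve Keq expr → x = -2.686; check Q = 0.001201
Then remove 0.6705 M of X.
Step 2:
                    X           A
  init          4.865      0.0368
  Δ           0.01637   -0.008183
  eq            4.881     0.02861
  solve Keq expr → x = -0.008183; check Q = 0.001201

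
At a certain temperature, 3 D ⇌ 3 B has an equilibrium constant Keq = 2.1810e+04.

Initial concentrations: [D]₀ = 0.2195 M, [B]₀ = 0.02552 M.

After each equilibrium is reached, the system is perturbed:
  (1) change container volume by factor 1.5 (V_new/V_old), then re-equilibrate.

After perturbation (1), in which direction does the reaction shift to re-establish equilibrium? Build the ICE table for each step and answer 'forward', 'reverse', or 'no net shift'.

Direction: no net shift

Q₀ = 0.001572 vs Keq = 2.1810e+04 ⇒ Q<K, forward
Step 1:
                   D          B
  Initial     0.2195    0.02552
  Change      -0.211      0.211
  Equil     0.008467     0.2366
  solve Keq expr → x = 0.07034; check Q = 2.1810e+04
Then change container volume by factor 1.5 (V_new/V_old).
Step 2:
                   D          B
  Initial   0.005644     0.1577
  Change           0          0
  Equil     0.005644     0.1577
  solve Keq expr → x = 0; check Q = 2.1810e+04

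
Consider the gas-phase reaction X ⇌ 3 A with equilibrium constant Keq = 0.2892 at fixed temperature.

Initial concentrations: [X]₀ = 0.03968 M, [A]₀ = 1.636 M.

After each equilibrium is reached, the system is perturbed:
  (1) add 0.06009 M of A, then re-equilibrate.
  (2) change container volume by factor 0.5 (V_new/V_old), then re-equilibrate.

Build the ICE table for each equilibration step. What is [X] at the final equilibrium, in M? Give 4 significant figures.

[X]_eq = 0.9904 M

Q₀ = 110.4 vs Keq = 0.2892 ⇒ Q>K, reverse
Step 1:
                   X          A
  Initial    0.03968      1.636
  Change      0.3803     -1.141
  Equil       0.4199     0.4952
  solve Keq expr → x = -0.3803; check Q = 0.2892
Then add 0.06009 M of A.
Step 2:
                   X          A
  Initial     0.4199     0.5553
  Change     0.01774   -0.05321
  Equil       0.4377     0.5021
  solve Keq expr → x = -0.01774; check Q = 0.2892
Then change container volume by factor 0.5 (V_new/V_old).
Step 3:
                   X          A
  Initial     0.8754      1.004
  Change       0.115     -0.345
  Equil       0.9904     0.6592
  solve Keq expr → x = -0.115; check Q = 0.2892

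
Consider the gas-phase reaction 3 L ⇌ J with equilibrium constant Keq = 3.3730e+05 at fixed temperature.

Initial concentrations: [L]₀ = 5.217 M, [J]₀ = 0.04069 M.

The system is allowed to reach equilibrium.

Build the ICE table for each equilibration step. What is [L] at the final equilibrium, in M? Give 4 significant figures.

[L]_eq = 0.01739 M

Q₀ = 2.8657e-04 vs Keq = 3.3730e+05 ⇒ Q<K, forward
Step 1:
                  L         J
  Initial     5.217   0.04069
  Change       -5.2     1.733
  Equil     0.01739     1.774
  solve Keq expr → x = 1.733; check Q = 3.3730e+05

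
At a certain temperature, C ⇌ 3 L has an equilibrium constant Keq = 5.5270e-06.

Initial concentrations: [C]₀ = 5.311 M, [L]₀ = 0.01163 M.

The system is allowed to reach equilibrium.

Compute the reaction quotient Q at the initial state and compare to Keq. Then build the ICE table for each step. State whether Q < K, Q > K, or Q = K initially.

Q₀ = 2.9618e-07; Q < K (proceeds forward)

Q₀ = 2.9618e-07 vs Keq = 5.5270e-06 ⇒ Q<K, forward
Step 1:
                    C           L
  I             5.311     0.01163
  C         -0.006402     0.01921
  E             5.305     0.03084
  solve Keq expr → x = 0.006402; check Q = 5.5270e-06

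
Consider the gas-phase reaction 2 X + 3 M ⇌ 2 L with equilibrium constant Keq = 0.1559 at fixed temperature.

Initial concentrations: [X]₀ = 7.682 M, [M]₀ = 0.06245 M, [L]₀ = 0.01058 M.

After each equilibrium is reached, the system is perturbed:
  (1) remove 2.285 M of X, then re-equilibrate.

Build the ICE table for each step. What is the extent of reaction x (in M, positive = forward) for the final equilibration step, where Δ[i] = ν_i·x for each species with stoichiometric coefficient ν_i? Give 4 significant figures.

Q₀ = 0.007788 vs Keq = 0.1559 ⇒ Q<K, forward
Step 1:
                  X         M         L
  init        7.682   0.06245   0.01058
  Δ        -0.01441  -0.02161   0.01441
  eq          7.668   0.04084   0.02499
  solve Keq expr → x = 0.007203; check Q = 0.1559
Then remove 2.285 M of X.
Step 2:
                  X         M         L
  init        5.383   0.04084   0.02499
  Δ        0.003718  0.005577 -0.003718
  eq          5.386   0.04642   0.02127
  solve Keq expr → x = -0.001859; check Q = 0.1559

x = -0.001859 M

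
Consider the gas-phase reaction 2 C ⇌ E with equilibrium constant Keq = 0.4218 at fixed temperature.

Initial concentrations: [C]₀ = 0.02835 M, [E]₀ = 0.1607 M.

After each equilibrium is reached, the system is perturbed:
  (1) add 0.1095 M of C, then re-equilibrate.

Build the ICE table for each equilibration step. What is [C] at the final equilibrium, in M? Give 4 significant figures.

Q₀ = 199.9 vs Keq = 0.4218 ⇒ Q>K, reverse
Step 1:
                   C          E
  init       0.02835     0.1607
  Δ           0.2541     -0.127
  eq          0.2824    0.03365
  solve Keq expr → x = -0.127; check Q = 0.4218
Then add 0.1095 M of C.
Step 2:
                   C          E
  init        0.3919    0.03365
  Δ         -0.03824    0.01912
  eq          0.3537    0.05277
  solve Keq expr → x = 0.01912; check Q = 0.4218

[C]_eq = 0.3537 M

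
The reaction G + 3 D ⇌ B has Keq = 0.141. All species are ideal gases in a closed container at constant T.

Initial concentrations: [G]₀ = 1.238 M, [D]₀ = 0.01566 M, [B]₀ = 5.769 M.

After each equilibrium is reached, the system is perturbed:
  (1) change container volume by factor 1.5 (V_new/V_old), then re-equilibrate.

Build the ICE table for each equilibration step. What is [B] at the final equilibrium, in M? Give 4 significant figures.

Q₀ = 1.2134e+06 vs Keq = 0.141 ⇒ Q>K, reverse
Step 1:
                   G          D          B
  Initial      1.238    0.01566      5.769
  Change      0.8474      2.542    -0.8474
  Equil        2.085      2.558      4.922
  solve Keq expr → x = -0.8474; check Q = 0.141
Then change container volume by factor 1.5 (V_new/V_old).
Step 2:
                   G          D          B
  Initial       1.39      1.705      3.281
  Change      0.2239     0.6718    -0.2239
  Equil        1.614      2.377      3.057
  solve Keq expr → x = -0.2239; check Q = 0.141

[B]_eq = 3.057 M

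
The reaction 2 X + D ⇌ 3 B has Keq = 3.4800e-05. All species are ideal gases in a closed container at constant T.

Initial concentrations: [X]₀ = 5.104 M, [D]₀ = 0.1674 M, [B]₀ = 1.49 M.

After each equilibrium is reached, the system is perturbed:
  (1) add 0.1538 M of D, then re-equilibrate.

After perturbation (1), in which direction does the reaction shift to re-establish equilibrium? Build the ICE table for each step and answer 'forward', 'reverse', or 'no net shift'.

Q₀ = 0.7585 vs Keq = 3.4800e-05 ⇒ Q>K, reverse
Step 1:
                    X           D           B
  init          5.104      0.1674        1.49
  Δ            0.9314      0.4657      -1.397
  eq            6.035      0.6331     0.09293
  solve Keq expr → x = -0.4657; check Q = 3.4800e-05
Then add 0.1538 M of D.
Step 2:
                    X           D           B
  init          6.035      0.7869     0.09293
  Δ          -0.00456    -0.00228     0.00684
  eq            6.031      0.7846     0.09977
  solve Keq expr → x = 0.00228; check Q = 3.4800e-05

Direction: forward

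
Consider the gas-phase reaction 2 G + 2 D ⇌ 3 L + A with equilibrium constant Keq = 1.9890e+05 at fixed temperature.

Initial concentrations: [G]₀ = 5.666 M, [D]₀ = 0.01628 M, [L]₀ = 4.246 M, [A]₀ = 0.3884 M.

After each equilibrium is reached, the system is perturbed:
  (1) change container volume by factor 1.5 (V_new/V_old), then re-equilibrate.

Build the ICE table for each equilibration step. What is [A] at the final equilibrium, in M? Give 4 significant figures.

Q₀ = 3494 vs Keq = 1.9890e+05 ⇒ Q<K, forward
Step 1:
                   G          D          L          A
  init         5.666    0.01628      4.246     0.3884
  Δ         -0.01408   -0.01408    0.02112    0.00704
  eq           5.652   0.002199      4.267     0.3954
  solve Keq expr → x = 0.00704; check Q = 1.9890e+05
Then change container volume by factor 1.5 (V_new/V_old).
Step 2:
                   G          D          L          A
  init         3.768   0.001466      2.845     0.2636
  Δ                0          0          0          0
  eq           3.768   0.001466      2.845     0.2636
  solve Keq expr → x = 0; check Q = 1.9890e+05

[A]_eq = 0.2636 M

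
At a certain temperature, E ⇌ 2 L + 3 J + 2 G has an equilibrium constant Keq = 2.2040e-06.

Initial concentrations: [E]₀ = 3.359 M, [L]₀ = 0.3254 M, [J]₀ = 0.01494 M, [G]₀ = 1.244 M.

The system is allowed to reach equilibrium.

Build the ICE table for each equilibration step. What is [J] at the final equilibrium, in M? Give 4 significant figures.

Q₀ = 1.6267e-07 vs Keq = 2.2040e-06 ⇒ Q<K, forward
Step 1:
                   E          L          J          G
  Initial      3.359     0.3254    0.01494      1.244
  Change   -0.006499      0.013     0.0195      0.013
  Equil        3.353     0.3384    0.03444      1.257
  solve Keq expr → x = 0.006499; check Q = 2.2040e-06

[J]_eq = 0.03444 M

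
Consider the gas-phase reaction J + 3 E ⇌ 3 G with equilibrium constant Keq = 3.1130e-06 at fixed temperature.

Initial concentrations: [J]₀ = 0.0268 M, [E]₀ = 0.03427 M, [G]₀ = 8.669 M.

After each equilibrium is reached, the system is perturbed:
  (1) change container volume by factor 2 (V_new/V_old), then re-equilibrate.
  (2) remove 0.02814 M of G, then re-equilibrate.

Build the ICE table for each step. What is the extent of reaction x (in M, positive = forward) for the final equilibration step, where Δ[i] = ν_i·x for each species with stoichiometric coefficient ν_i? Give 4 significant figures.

Q₀ = 6.0399e+08 vs Keq = 3.1130e-06 ⇒ Q>K, reverse
Step 1:
                   J          E          G
  I           0.0268    0.03427      8.669
  C            2.831      8.492     -8.492
  E            2.858      8.527     0.1767
  solve Keq expr → x = -2.831; check Q = 3.1130e-06
Then change container volume by factor 2 (V_new/V_old).
Step 2:
                   J          E          G
  I            1.429      4.263    0.08834
  C         0.005944    0.01783   -0.01783
  E            1.435      4.281     0.0705
  solve Keq expr → x = -0.005944; check Q = 3.1130e-06
Then remove 0.02814 M of G.
Step 3:
                   J          E          G
  I            1.435      4.281    0.04236
  C        -0.009179   -0.02754    0.02754
  E            1.426      4.254     0.0699
  solve Keq expr → x = 0.009179; check Q = 3.1130e-06

x = 0.009179 M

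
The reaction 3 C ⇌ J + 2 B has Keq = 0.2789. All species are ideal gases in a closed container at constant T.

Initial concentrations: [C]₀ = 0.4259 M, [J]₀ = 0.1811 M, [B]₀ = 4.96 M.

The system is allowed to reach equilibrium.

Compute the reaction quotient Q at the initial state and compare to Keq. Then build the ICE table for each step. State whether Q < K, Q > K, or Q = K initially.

Q₀ = 57.67 vs Keq = 0.2789 ⇒ Q>K, reverse
Step 1:
                   C          J          B
  Initial     0.4259     0.1811       4.96
  Change       0.511    -0.1703    -0.3407
  Equil       0.9369    0.01075      4.619
  solve Keq expr → x = -0.1703; check Q = 0.2789

Q₀ = 57.67; Q > K (proceeds reverse)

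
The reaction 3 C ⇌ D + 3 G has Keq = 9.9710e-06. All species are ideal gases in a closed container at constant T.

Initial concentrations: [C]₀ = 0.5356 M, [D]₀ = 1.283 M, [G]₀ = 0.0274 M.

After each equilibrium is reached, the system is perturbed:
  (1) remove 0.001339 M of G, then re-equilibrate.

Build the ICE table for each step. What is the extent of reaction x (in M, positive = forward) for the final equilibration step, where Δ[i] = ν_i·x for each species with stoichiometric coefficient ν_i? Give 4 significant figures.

x = 4.3724e-04 M

Q₀ = 1.7177e-04 vs Keq = 9.9710e-06 ⇒ Q>K, reverse
Step 1:
                    C           D           G
  Initial      0.5356       1.283      0.0274
  Change      0.01645   -0.005483    -0.01645
  Equil         0.552       1.278     0.01095
  solve Keq expr → x = -0.005483; check Q = 9.9710e-06
Then remove 0.001339 M of G.
Step 2:
                    C           D           G
  Initial       0.552       1.278    0.009612
  Change    -0.001312  4.3724e-04    0.001312
  Equil        0.5507       1.278     0.01092
  solve Keq expr → x = 4.3724e-04; check Q = 9.9710e-06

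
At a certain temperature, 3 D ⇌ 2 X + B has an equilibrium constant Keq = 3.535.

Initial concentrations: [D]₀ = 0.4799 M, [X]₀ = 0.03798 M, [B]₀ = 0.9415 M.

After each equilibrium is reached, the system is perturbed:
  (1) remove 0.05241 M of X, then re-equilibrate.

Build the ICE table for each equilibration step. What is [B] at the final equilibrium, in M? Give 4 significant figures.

Q₀ = 0.01229 vs Keq = 3.535 ⇒ Q<K, forward
Step 1:
                    D           X           B
  init         0.4799     0.03798      0.9415
  Δ             -0.25      0.1667     0.08335
  eq           0.2299      0.2047       1.025
  solve Keq expr → x = 0.08335; check Q = 3.535
Then remove 0.05241 M of X.
Step 2:
                    D           X           B
  init         0.2299      0.1523       1.025
  Δ          -0.02633     0.01755    0.008775
  eq           0.2035      0.1698       1.034
  solve Keq expr → x = 0.008775; check Q = 3.535

[B]_eq = 1.034 M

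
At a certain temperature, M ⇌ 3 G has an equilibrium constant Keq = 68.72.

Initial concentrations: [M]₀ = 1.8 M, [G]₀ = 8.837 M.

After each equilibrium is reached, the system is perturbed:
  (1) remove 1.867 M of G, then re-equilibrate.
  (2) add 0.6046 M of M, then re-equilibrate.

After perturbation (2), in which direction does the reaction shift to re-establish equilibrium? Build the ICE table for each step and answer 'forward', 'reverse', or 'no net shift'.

Q₀ = 383.4 vs Keq = 68.72 ⇒ Q>K, reverse
Step 1:
                    M           G
  init            1.8       8.837
  Δ             1.017      -3.052
  eq            2.817       5.785
  solve Keq expr → x = -1.017; check Q = 68.72
Then remove 1.867 M of G.
Step 2:
                    M           G
  init          2.817       3.918
  Δ           -0.5006       1.502
  eq            2.317        5.42
  solve Keq expr → x = 0.5006; check Q = 68.72
Then add 0.6046 M of M.
Step 3:
                    M           G
  init          2.921        5.42
  Δ           -0.1184      0.3553
  eq            2.803       5.775
  solve Keq expr → x = 0.1184; check Q = 68.72

Direction: forward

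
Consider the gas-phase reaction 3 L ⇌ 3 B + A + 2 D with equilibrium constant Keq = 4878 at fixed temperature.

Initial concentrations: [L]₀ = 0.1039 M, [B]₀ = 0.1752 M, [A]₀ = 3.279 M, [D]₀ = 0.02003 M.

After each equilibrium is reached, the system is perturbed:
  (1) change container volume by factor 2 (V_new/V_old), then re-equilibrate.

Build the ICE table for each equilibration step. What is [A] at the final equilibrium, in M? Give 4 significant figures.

[A]_eq = 1.656 M

Q₀ = 0.006308 vs Keq = 4878 ⇒ Q<K, forward
Step 1:
                  L         B         A         D
  init       0.1039    0.1752     3.279   0.02003
  Δ         -0.0992    0.0992   0.03307   0.06613
  eq       0.004705    0.2744     3.312   0.08616
  solve Keq expr → x = 0.03307; check Q = 4878
Then change container volume by factor 2 (V_new/V_old).
Step 2:
                  L         B         A         D
  init     0.002352    0.1372     1.656   0.04308
  Δ       -0.001152  0.001152 3.8405e-04 7.6810e-04
  eq         0.0012    0.1383     1.656   0.04385
  solve Keq expr → x = 3.8405e-04; check Q = 4878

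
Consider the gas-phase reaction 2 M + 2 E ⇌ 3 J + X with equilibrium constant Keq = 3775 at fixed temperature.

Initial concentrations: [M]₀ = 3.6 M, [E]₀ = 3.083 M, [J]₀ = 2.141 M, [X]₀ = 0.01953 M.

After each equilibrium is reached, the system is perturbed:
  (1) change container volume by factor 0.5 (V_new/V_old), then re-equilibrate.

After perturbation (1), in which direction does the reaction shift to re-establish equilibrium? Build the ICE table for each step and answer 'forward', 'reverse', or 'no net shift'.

Direction: no net shift

Q₀ = 0.001556 vs Keq = 3775 ⇒ Q<K, forward
Step 1:
                   M          E          J          X
  init           3.6      3.083      2.141    0.01953
  Δ           -2.736     -2.736      4.105      1.368
  eq          0.8636     0.3466      6.246      1.388
  solve Keq expr → x = 1.368; check Q = 3775
Then change container volume by factor 0.5 (V_new/V_old).
Step 2:
                   M          E          J          X
  init         1.727     0.6931      12.49      2.776
  Δ                0          0          0          0
  eq           1.727     0.6931      12.49      2.776
  solve Keq expr → x = 0; check Q = 3775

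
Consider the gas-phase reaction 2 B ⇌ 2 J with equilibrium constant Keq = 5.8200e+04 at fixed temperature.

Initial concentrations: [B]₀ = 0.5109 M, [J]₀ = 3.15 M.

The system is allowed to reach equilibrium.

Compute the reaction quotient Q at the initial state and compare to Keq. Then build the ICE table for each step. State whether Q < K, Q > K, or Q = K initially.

Q₀ = 38.01 vs Keq = 5.8200e+04 ⇒ Q<K, forward
Step 1:
                  B         J
  Initial    0.5109      3.15
  Change    -0.4958    0.4958
  Equil     0.01511     3.646
  solve Keq expr → x = 0.2479; check Q = 5.8200e+04

Q₀ = 38.01; Q < K (proceeds forward)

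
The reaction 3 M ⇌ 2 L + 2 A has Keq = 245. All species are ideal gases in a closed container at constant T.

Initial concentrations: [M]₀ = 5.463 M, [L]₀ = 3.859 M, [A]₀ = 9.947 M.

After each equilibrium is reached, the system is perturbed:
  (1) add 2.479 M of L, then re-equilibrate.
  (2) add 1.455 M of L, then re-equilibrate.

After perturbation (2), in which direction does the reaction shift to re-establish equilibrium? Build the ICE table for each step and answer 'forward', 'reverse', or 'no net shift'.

Direction: reverse

Q₀ = 9.037 vs Keq = 245 ⇒ Q<K, forward
Step 1:
                  M         L         A
  Initial     5.463     3.859     9.947
  Change     -2.808     1.872     1.872
  Equil       2.655     5.731     11.82
  solve Keq expr → x = 0.9359; check Q = 245
Then add 2.479 M of L.
Step 2:
                  M         L         A
  Initial     2.655      8.21     11.82
  Change     0.5499   -0.3666   -0.3666
  Equil       3.205     7.843     11.45
  solve Keq expr → x = -0.1833; check Q = 245
Then add 1.455 M of L.
Step 3:
                  M         L         A
  Initial     3.205     9.298     11.45
  Change     0.2939    -0.196    -0.196
  Equil       3.499     9.102     11.26
  solve Keq expr → x = -0.09798; check Q = 245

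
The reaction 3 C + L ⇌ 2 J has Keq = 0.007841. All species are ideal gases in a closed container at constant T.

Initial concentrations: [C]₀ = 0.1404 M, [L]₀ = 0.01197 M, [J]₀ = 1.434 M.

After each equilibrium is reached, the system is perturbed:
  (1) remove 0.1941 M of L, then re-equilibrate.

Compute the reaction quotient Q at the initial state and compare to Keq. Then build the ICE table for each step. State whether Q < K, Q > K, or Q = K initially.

Q₀ = 6.2073e+04; Q > K (proceeds reverse)

Q₀ = 6.2073e+04 vs Keq = 0.007841 ⇒ Q>K, reverse
Step 1:
                  C         L         J
  I          0.1404   0.01197     1.434
  C           1.854     0.618    -1.236
  E           1.994      0.63     0.198
  solve Keq expr → x = -0.618; check Q = 0.007841
Then remove 0.1941 M of L.
Step 2:
                  C         L         J
  I           1.994    0.4359     0.198
  C         0.03892   0.01297  -0.02595
  E           2.033    0.4489     0.172
  solve Keq expr → x = -0.01297; check Q = 0.007841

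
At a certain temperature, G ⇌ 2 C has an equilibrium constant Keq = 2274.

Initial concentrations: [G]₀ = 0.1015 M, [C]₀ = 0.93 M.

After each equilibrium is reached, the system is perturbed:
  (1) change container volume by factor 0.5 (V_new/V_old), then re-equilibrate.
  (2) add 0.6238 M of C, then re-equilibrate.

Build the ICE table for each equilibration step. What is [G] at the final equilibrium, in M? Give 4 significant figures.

Q₀ = 8.521 vs Keq = 2274 ⇒ Q<K, forward
Step 1:
                   G          C
  I           0.1015       0.93
  C          -0.1009     0.2019
  E       5.6338e-04      1.132
  solve Keq expr → x = 0.1009; check Q = 2274
Then change container volume by factor 0.5 (V_new/V_old).
Step 2:
                   G          C
  I         0.001127      2.264
  C         0.001122  -0.002245
  E         0.002249      2.262
  solve Keq expr → x = -0.001122; check Q = 2274
Then add 0.6238 M of C.
Step 3:
                   G          C
  I         0.002249      2.885
  C         0.001405  -0.002809
  E         0.003654      2.882
  solve Keq expr → x = -0.001405; check Q = 2274

[G]_eq = 0.003654 M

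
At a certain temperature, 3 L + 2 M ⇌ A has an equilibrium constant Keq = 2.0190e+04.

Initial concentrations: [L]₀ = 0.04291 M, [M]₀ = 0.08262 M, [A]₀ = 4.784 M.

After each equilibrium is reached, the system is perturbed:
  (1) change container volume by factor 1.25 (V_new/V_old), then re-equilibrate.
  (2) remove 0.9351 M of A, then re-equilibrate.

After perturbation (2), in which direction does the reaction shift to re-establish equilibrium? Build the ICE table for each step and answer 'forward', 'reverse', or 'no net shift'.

Direction: forward

Q₀ = 8.8704e+06 vs Keq = 2.0190e+04 ⇒ Q>K, reverse
Step 1:
                    L           M           A
  init        0.04291     0.08262       4.784
  Δ            0.1491     0.09939     -0.0497
  eq            0.192       0.182       4.734
  solve Keq expr → x = -0.0497; check Q = 2.0190e+04
Then change container volume by factor 1.25 (V_new/V_old).
Step 2:
                    L           M           A
  init         0.1536      0.1456       3.787
  Δ           0.03401     0.02268    -0.01134
  eq           0.1876      0.1683       3.776
  solve Keq expr → x = -0.01134; check Q = 2.0190e+04
Then remove 0.9351 M of A.
Step 3:
                    L           M           A
  init         0.1876      0.1683       2.841
  Δ          -0.01151   -0.007671    0.003836
  eq           0.1761      0.1606       2.845
  solve Keq expr → x = 0.003836; check Q = 2.0190e+04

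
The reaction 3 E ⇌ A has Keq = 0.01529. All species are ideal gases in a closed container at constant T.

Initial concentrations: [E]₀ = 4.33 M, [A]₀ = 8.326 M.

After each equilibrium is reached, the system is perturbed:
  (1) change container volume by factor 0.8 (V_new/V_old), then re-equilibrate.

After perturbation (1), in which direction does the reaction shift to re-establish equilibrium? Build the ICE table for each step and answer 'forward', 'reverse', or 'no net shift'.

Q₀ = 0.1026 vs Keq = 0.01529 ⇒ Q>K, reverse
Step 1:
                    E           A
  I              4.33       8.326
  C             3.442      -1.147
  E             7.772       7.179
  solve Keq expr → x = -1.147; check Q = 0.01529
Then change container volume by factor 0.8 (V_new/V_old).
Step 2:
                    E           A
  I             9.715       8.973
  C            -1.218      0.4061
  E             8.497       9.379
  solve Keq expr → x = 0.4061; check Q = 0.01529

Direction: forward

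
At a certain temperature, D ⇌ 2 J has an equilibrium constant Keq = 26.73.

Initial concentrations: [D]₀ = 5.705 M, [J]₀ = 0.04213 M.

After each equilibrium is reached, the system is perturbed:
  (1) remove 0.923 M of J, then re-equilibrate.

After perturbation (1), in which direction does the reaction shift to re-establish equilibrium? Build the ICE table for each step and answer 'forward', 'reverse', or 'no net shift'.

Direction: forward

Q₀ = 3.1112e-04 vs Keq = 26.73 ⇒ Q<K, forward
Step 1:
                    D           J
  Initial       5.705     0.04213
  Change       -3.668       7.336
  Equil         2.037       7.379
  solve Keq expr → x = 3.668; check Q = 26.73
Then remove 0.923 M of J.
Step 2:
                    D           J
  Initial       2.037       6.456
  Change      -0.2386      0.4773
  Equil         1.798       6.933
  solve Keq expr → x = 0.2386; check Q = 26.73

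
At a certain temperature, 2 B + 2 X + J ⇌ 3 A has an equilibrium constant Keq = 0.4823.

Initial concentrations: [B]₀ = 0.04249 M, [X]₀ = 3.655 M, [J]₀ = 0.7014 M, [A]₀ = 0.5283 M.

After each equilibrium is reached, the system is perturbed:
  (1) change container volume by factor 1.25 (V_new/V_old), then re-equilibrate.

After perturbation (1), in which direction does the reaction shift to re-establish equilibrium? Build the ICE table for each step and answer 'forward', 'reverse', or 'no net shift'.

Q₀ = 8.716 vs Keq = 0.4823 ⇒ Q>K, reverse
Step 1:
                  B         X         J         A
  Initial   0.04249     3.655    0.7014    0.5283
  Change     0.0767    0.0767   0.03835    -0.115
  Equil      0.1192     3.732    0.7397    0.4133
  solve Keq expr → x = -0.03835; check Q = 0.4823
Then change container volume by factor 1.25 (V_new/V_old).
Step 2:
                  B         X         J         A
  Initial   0.09535     2.985    0.5918    0.3306
  Change    0.01267   0.01267  0.006335  -0.01901
  Equil       0.108     2.998    0.5981    0.3116
  solve Keq expr → x = -0.006335; check Q = 0.4823

Direction: reverse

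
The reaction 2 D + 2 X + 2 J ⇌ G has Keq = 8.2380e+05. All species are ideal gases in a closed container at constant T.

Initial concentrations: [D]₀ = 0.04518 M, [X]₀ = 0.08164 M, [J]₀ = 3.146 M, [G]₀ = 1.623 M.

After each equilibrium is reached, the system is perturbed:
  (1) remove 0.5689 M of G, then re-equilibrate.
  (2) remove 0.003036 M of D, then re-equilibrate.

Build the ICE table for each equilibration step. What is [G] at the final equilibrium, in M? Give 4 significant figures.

[G]_eq = 1.071 M

Q₀ = 1.2053e+04 vs Keq = 8.2380e+05 ⇒ Q<K, forward
Step 1:
                  D         X         J         G
  Initial   0.04518   0.08164     3.146     1.623
  Change   -0.03537  -0.03537  -0.03537   0.01769
  Equil    0.009806   0.04627     3.111     1.641
  solve Keq expr → x = 0.01769; check Q = 8.2380e+05
Then remove 0.5689 M of G.
Step 2:
                  D         X         J         G
  Initial  0.009806   0.04627     3.111     1.072
  Change  -0.001591 -0.001591 -0.001591 7.9545e-04
  Equil    0.008215   0.04468     3.109     1.073
  solve Keq expr → x = 7.9545e-04; check Q = 8.2380e+05
Then remove 0.003036 M of D.
Step 3:
                  D         X         J         G
  Initial  0.005179   0.04468     3.109     1.073
  Change   0.002577  0.002577  0.002577 -0.001288
  Equil    0.007756   0.04725     3.112     1.071
  solve Keq expr → x = -0.001288; check Q = 8.2380e+05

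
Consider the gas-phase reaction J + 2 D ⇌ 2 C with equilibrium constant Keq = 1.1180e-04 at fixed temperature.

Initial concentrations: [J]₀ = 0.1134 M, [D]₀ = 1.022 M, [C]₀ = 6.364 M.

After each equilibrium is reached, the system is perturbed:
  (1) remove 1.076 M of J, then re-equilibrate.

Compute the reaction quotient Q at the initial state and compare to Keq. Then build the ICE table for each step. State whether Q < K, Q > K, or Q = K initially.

Q₀ = 341.9; Q > K (proceeds reverse)

Q₀ = 341.9 vs Keq = 1.1180e-04 ⇒ Q>K, reverse
Step 1:
                   J          D          C
  init        0.1134      1.022      6.364
  Δ            3.113      6.226     -6.226
  eq           3.227      7.248     0.1377
  solve Keq expr → x = -3.113; check Q = 1.1180e-04
Then remove 1.076 M of J.
Step 2:
                   J          D          C
  init         2.151      7.248     0.1377
  Δ          0.01229    0.02457   -0.02457
  eq           2.163      7.273     0.1131
  solve Keq expr → x = -0.01229; check Q = 1.1180e-04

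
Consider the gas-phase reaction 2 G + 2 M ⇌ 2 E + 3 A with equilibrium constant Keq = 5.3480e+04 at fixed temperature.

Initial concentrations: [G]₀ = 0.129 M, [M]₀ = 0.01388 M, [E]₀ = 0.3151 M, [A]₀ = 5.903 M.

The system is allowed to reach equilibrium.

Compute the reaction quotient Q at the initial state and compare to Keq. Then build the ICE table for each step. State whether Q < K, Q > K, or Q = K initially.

Q₀ = 6.3703e+06; Q > K (proceeds reverse)

Q₀ = 6.3703e+06 vs Keq = 5.3480e+04 ⇒ Q>K, reverse
Step 1:
                    G           M           E           A
  init          0.129     0.01388      0.3151       5.903
  Δ           0.06448     0.06448    -0.06448    -0.09673
  eq           0.1935     0.07836      0.2506       5.806
  solve Keq expr → x = -0.03224; check Q = 5.3480e+04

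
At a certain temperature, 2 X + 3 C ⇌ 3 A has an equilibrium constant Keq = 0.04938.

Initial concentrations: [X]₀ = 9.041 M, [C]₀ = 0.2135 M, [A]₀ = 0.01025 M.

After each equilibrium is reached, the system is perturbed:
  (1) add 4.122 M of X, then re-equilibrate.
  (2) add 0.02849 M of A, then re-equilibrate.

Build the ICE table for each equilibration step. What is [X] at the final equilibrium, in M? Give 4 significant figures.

Q₀ = 1.3538e-06 vs Keq = 0.04938 ⇒ Q<K, forward
Step 1:
                    X           C           A
  init          9.041      0.2135     0.01025
  Δ          -0.08457     -0.1269      0.1269
  eq            8.956     0.08665      0.1371
  solve Keq expr → x = 0.04228; check Q = 0.04938
Then add 4.122 M of X.
Step 2:
                    X           C           A
  init          13.08     0.08665      0.1371
  Δ         -0.008627    -0.01294     0.01294
  eq            13.07     0.07371        0.15
  solve Keq expr → x = 0.004314; check Q = 0.04938
Then add 0.02849 M of A.
Step 3:
                    X           C           A
  init          13.07     0.07371      0.1785
  Δ          0.006245    0.009367   -0.009367
  eq            13.08     0.08308      0.1692
  solve Keq expr → x = -0.003122; check Q = 0.04938

[X]_eq = 13.08 M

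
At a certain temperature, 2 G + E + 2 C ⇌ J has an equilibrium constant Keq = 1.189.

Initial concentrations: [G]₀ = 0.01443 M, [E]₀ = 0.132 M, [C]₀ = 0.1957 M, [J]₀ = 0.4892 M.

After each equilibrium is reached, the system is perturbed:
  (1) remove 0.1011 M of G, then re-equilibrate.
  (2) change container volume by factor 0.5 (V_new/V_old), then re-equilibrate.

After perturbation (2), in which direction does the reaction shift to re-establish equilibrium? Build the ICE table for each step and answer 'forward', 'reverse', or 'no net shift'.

Q₀ = 4.6473e+05 vs Keq = 1.189 ⇒ Q>K, reverse
Step 1:
                    G           E           C           J
  init        0.01443       0.132      0.1957      0.4892
  Δ            0.6454      0.3227      0.6454     -0.3227
  eq           0.6598      0.4547      0.8411      0.1665
  solve Keq expr → x = -0.3227; check Q = 1.189
Then remove 0.1011 M of G.
Step 2:
                    G           E           C           J
  init         0.5587      0.4547      0.8411      0.1665
  Δ           0.03309     0.01654     0.03309    -0.01654
  eq           0.5918      0.4712      0.8742        0.15
  solve Keq expr → x = -0.01654; check Q = 1.189
Then change container volume by factor 0.5 (V_new/V_old).
Step 3:
                    G           E           C           J
  init          1.184      0.9425       1.748      0.2999
  Δ            -0.514      -0.257      -0.514       0.257
  eq           0.6696      0.6855       1.234      0.5569
  solve Keq expr → x = 0.257; check Q = 1.189

Direction: forward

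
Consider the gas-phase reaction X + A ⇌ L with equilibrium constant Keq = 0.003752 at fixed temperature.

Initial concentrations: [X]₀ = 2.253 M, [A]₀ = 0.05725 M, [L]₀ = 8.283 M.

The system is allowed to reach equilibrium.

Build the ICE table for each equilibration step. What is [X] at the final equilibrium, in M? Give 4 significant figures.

[X]_eq = 10.23 M

Q₀ = 64.22 vs Keq = 0.003752 ⇒ Q>K, reverse
Step 1:
                    X           A           L
  I             2.253     0.05725       8.283
  C             7.975       7.975      -7.975
  E             10.23       8.032      0.3082
  solve Keq expr → x = -7.975; check Q = 0.003752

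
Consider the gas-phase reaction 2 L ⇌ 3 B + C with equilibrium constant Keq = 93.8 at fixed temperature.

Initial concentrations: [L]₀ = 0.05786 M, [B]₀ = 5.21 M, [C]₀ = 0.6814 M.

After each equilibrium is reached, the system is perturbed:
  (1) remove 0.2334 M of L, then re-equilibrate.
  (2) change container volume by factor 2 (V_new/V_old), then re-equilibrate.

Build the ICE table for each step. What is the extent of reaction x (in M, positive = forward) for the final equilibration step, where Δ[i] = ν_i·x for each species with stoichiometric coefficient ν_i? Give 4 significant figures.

Q₀ = 2.8784e+04 vs Keq = 93.8 ⇒ Q>K, reverse
Step 1:
                    L           B           C
  Initial     0.05786        5.21      0.6814
  Change       0.5479     -0.8219      -0.274
  Equil        0.6058       4.388      0.4074
  solve Keq expr → x = -0.274; check Q = 93.8
Then remove 0.2334 M of L.
Step 2:
                    L           B           C
  Initial      0.3724       4.388      0.4074
  Change       0.1399     -0.2098    -0.06994
  Equil        0.5123       4.178      0.3375
  solve Keq expr → x = -0.06994; check Q = 93.8
Then change container volume by factor 2 (V_new/V_old).
Step 3:
                    L           B           C
  Initial      0.2561       2.089      0.1687
  Change      -0.0958      0.1437      0.0479
  Equil        0.1603       2.233      0.2166
  solve Keq expr → x = 0.0479; check Q = 93.8

x = 0.0479 M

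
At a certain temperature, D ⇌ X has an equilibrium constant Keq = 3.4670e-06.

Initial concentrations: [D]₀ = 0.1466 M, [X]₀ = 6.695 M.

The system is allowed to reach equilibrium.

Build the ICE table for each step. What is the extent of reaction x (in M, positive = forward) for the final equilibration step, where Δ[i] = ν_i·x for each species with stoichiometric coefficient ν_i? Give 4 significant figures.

x = -6.695 M

Q₀ = 45.67 vs Keq = 3.4670e-06 ⇒ Q>K, reverse
Step 1:
                    D           X
  init         0.1466       6.695
  Δ             6.695      -6.695
  eq            6.842  2.3720e-05
  solve Keq expr → x = -6.695; check Q = 3.4670e-06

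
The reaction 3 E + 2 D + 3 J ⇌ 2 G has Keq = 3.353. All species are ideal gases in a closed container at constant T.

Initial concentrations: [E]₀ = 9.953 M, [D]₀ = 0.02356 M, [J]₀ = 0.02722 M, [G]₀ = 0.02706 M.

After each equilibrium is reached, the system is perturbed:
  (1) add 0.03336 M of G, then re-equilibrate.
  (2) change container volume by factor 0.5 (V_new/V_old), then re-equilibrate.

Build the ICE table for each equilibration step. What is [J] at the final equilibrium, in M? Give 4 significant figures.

[J]_eq = 0.05916 M

Q₀ = 66.34 vs Keq = 3.353 ⇒ Q>K, reverse
Step 1:
                    E           D           J           G
  Initial       9.953     0.02356     0.02722     0.02706
  Change      0.01518     0.01012     0.01518    -0.01012
  Equil         9.968     0.03368      0.0424     0.01694
  solve Keq expr → x = -0.005059; check Q = 3.353
Then add 0.03336 M of G.
Step 2:
                    E           D           J           G
  Initial       9.968     0.03368      0.0424      0.0503
  Change       0.0176     0.01174      0.0176    -0.01174
  Equil         9.986     0.04541        0.06     0.03857
  solve Keq expr → x = -0.005868; check Q = 3.353
Then change container volume by factor 0.5 (V_new/V_old).
Step 3:
                    E           D           J           G
  Initial       19.97     0.09083        0.12     0.07713
  Change     -0.06084    -0.04056    -0.06084     0.04056
  Equil         19.91     0.05027     0.05916      0.1177
  solve Keq expr → x = 0.02028; check Q = 3.353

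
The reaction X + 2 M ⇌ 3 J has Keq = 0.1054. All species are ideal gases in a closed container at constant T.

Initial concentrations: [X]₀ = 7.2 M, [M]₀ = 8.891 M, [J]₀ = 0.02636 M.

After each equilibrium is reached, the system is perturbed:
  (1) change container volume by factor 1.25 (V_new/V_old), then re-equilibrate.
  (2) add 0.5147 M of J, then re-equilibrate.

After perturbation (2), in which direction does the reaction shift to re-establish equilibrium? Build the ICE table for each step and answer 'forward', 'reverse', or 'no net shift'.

Direction: reverse

Q₀ = 3.2181e-08 vs Keq = 0.1054 ⇒ Q<K, forward
Step 1:
                  X         M         J
  I             7.2     8.891   0.02636
  C          -1.031    -2.061     3.092
  E           6.169      6.83     3.119
  solve Keq expr → x = 1.031; check Q = 0.1054
Then change container volume by factor 1.25 (V_new/V_old).
Step 2:
                  X         M         J
  I           4.935     5.464     2.495
  C               0         0         0
  E           4.935     5.464     2.495
  solve Keq expr → x = 0; check Q = 0.1054
Then add 0.5147 M of J.
Step 3:
                  X         M         J
  I           4.935     5.464      3.01
  C          0.1363    0.2726   -0.4089
  E           5.072     5.736     2.601
  solve Keq expr → x = -0.1363; check Q = 0.1054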